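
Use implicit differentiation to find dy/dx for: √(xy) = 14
Take d/dx of both sides. Since y is implicitly a function of x, the chain rule attaches a y' = dy/dx factor whenever we differentiate through y.

Set F(x, y) = (left side) − (right side), so the curve is F = 0. Differentiating each term of F:
  d/dx[√(xy)] = √(xy)(x·y'/2 + y/2)/(xy)
  d/dx[-14] = 0

Collecting, the y'-free part is the partial derivative in x and the y' coefficient is the partial derivative in y:
  ∂F/∂x = √(xy)/(2x)
  ∂F/∂y = √(xy)/(2y)

so d/dx[F(x, y(x))] = ∂F/∂x + (∂F/∂y)·y' = 0. Rearranging,
  dy/dx = -(∂F/∂x)/(∂F/∂y) = -(√(xy)/(2x))/(√(xy)/(2y)) = -y/x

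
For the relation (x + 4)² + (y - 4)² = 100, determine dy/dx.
Differentiate the relation implicitly: treat y = y(x) and apply the chain rule, so every y-derivative picks up a y' = dy/dx factor.

With everything moved to the left-hand side, differentiate term by term:
  d/dx[(x + 4)^2] = 2x + 8
  d/dx[(y - 4)^2] = 2·y'(y - 4)
  d/dx[-100] = 0

Separating the contributions that come from x directly and those that come through y:
  without y':      2x + 8
  multiplying y':  2y - 8

so (2x + 8) + (2y - 8)·y' = 0, and therefore
  dy/dx = -(2x + 8)/(2y - 8) = (-x - 4)/(y - 4)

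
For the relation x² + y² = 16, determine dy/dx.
Apply d/dx to both sides, remembering that y depends on x. Each occurrence of y therefore brings in a y' = dy/dx via the chain rule.

With F(x, y) equal to the left-hand side minus the right, differentiate F term by term:
  d/dx[x^2] = 2x
  d/dx[y^2] = 2y·y'
  d/dx[-16] = 0
Adding these up, d/dx[F] = 0 becomes
  (2x) + (2y)·y' = 0,
so isolating y',
  dy/dx = -(2x)/(2y) = -x/y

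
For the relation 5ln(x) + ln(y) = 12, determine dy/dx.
Apply d/dx to both sides, remembering that y depends on x. Each occurrence of y therefore brings in a y' = dy/dx via the chain rule.

With F(x, y) equal to the left-hand side minus the right, differentiate F term by term:
  d/dx[5ln(x)] = 5/x
  d/dx[ln(y)] = y'/y
  d/dx[-12] = 0
Adding these up, d/dx[F] = 0 becomes
  (5/x) + (1/y)·y' = 0,
so isolating y',
  dy/dx = -(5/x)/(1/y) = -5y/x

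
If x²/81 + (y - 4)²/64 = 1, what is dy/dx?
Differentiate both sides with respect to x, treating y as y(x). By the chain rule, any term containing y contributes a factor of y' = dy/dx when we differentiate it.

Move every term to one side and write the relation as F(x, y) = 0. Term by term,
  d/dx[x^2/81] = 2x/81
  d/dx[(y - 4)^2/64] = y'(y - 4)/32
  d/dx[-1] = 0

The pieces without y' make up ∂F/∂x and the coefficient of y' is ∂F/∂y:
  ∂F/∂x = 2x/81,
  ∂F/∂y = y/32 - 1/8.

Since d/dx[F] = ∂F/∂x + (∂F/∂y)·y' = 0, solve for y':
  (∂F/∂y)·y' = -∂F/∂x
  dy/dx = -(∂F/∂x)/(∂F/∂y) = -(2x/81)/(y/32 - 1/8)
        = -(2x/81)/((y - 4)/32) = -64x/(81y - 324)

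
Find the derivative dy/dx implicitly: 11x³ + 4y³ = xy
Apply d/dx to both sides, remembering that y depends on x. Each occurrence of y therefore brings in a y' = dy/dx via the chain rule.

With F(x, y) equal to the left-hand side minus the right, differentiate F term by term:
  d/dx[11x^3] = 33x^2
  d/dx[-xy] = -x·y' - y
  d/dx[4y^3] = 12y^2·y'
Adding these up, d/dx[F] = 0 becomes
  (33x^2 - y) + (-x + 12y^2)·y' = 0,
so isolating y',
  dy/dx = -(33x^2 - y)/(-x + 12y^2) = (33x^2 - y)/(x - 12y^2)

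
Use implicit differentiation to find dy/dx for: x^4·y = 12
Differentiate the relation implicitly: treat y = y(x) and apply the chain rule, so every y-derivative picks up a y' = dy/dx factor.

With everything moved to the left-hand side, differentiate term by term:
  d/dx[x^4y] = x^4·y' + 4x^3y
  d/dx[-12] = 0

Separating the contributions that come from x directly and those that come through y:
  without y':      4x^3y
  multiplying y':  x^4

so (4x^3y) + (x^4)·y' = 0, and therefore
  dy/dx = -(4x^3y)/(x^4) = -4y/x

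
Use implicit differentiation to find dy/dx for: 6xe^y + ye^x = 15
Apply d/dx to both sides, remembering that y depends on x. Each occurrence of y therefore brings in a y' = dy/dx via the chain rule.

With F(x, y) equal to the left-hand side minus the right, differentiate F term by term:
  d/dx[6x·e^(y)] = 6x·y'·e^(y) + 6e^(y)
  d/dx[y·e^(x)] = y·e^(x) + y'·e^(x)
  d/dx[-15] = 0
Adding these up, d/dx[F] = 0 becomes
  (y·e^(x) + 6e^(y)) + (6x·e^(y) + e^(x))·y' = 0,
so isolating y',
  dy/dx = -(y·e^(x) + 6e^(y))/(6x·e^(y) + e^(x)) = (-y·e^(x) - 6e^(y))/(6x·e^(y) + e^(x))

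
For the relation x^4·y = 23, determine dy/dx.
Apply d/dx to both sides, remembering that y depends on x. Each occurrence of y therefore brings in a y' = dy/dx via the chain rule.

With F(x, y) equal to the left-hand side minus the right, differentiate F term by term:
  d/dx[x^4y] = x^4·y' + 4x^3y
  d/dx[-23] = 0
Adding these up, d/dx[F] = 0 becomes
  (4x^3y) + (x^4)·y' = 0,
so isolating y',
  dy/dx = -(4x^3y)/(x^4) = -4y/x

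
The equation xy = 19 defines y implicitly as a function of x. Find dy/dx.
Differentiate both sides with respect to x, treating y as y(x). By the chain rule, any term containing y contributes a factor of y' = dy/dx when we differentiate it.

Move every term to one side and write the relation as F(x, y) = 0. Term by term,
  d/dx[xy] = x·y' + y
  d/dx[-19] = 0

The pieces without y' make up ∂F/∂x and the coefficient of y' is ∂F/∂y:
  ∂F/∂x = y,
  ∂F/∂y = x.

Since d/dx[F] = ∂F/∂x + (∂F/∂y)·y' = 0, solve for y':
  (∂F/∂y)·y' = -∂F/∂x
  dy/dx = -(∂F/∂x)/(∂F/∂y) = -(y)/(x) = -y/x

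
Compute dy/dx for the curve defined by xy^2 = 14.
Differentiate the relation implicitly: treat y = y(x) and apply the chain rule, so every y-derivative picks up a y' = dy/dx factor.

With everything moved to the left-hand side, differentiate term by term:
  d/dx[xy^2] = 2xy·y' + y^2
  d/dx[-14] = 0

Separating the contributions that come from x directly and those that come through y:
  without y':      y^2
  multiplying y':  2xy

so (y^2) + (2xy)·y' = 0, and therefore
  dy/dx = -(y^2)/(2xy) = -y/(2x)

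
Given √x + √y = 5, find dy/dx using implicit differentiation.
Take d/dx of both sides. Since y is implicitly a function of x, the chain rule attaches a y' = dy/dx factor whenever we differentiate through y.

Set F(x, y) = (left side) − (right side), so the curve is F = 0. Differentiating each term of F:
  d/dx[√(x)] = 1/(2√(x))
  d/dx[√(y)] = y'/(2√(y))
  d/dx[-5] = 0

Collecting, the y'-free part is the partial derivative in x and the y' coefficient is the partial derivative in y:
  ∂F/∂x = 1/(2√(x))
  ∂F/∂y = 1/(2√(y))

so d/dx[F(x, y(x))] = ∂F/∂x + (∂F/∂y)·y' = 0. Rearranging,
  dy/dx = -(∂F/∂x)/(∂F/∂y) = -(1/(2√(x)))/(1/(2√(y))) = -√(y)/√(x)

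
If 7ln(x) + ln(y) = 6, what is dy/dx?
Differentiate both sides with respect to x, treating y as y(x). By the chain rule, any term containing y contributes a factor of y' = dy/dx when we differentiate it.

Move every term to one side and write the relation as F(x, y) = 0. Term by term,
  d/dx[7ln(x)] = 7/x
  d/dx[ln(y)] = y'/y
  d/dx[-6] = 0

The pieces without y' make up ∂F/∂x and the coefficient of y' is ∂F/∂y:
  ∂F/∂x = 7/x,
  ∂F/∂y = 1/y.

Since d/dx[F] = ∂F/∂x + (∂F/∂y)·y' = 0, solve for y':
  (∂F/∂y)·y' = -∂F/∂x
  dy/dx = -(∂F/∂x)/(∂F/∂y) = -(7/x)/(1/y) = -7y/x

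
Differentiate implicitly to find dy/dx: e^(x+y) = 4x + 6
Take d/dx of both sides. Since y is implicitly a function of x, the chain rule attaches a y' = dy/dx factor whenever we differentiate through y.

Set F(x, y) = (left side) − (right side), so the curve is F = 0. Differentiating each term of F:
  d/dx[-4x] = -4
  d/dx[e^(x + y)] = (y' + 1)·e^(x + y)
  d/dx[-6] = 0

Collecting, the y'-free part is the partial derivative in x and the y' coefficient is the partial derivative in y:
  ∂F/∂x = e^(x + y) - 4
  ∂F/∂y = e^(x + y)

so d/dx[F(x, y(x))] = ∂F/∂x + (∂F/∂y)·y' = 0. Rearranging,
  dy/dx = -(∂F/∂x)/(∂F/∂y) = -(e^(x + y) - 4)/(e^(x + y)) = 4e^(-x - y) - 1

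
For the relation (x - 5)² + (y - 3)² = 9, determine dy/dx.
Differentiate the relation implicitly: treat y = y(x) and apply the chain rule, so every y-derivative picks up a y' = dy/dx factor.

With everything moved to the left-hand side, differentiate term by term:
  d/dx[(x - 5)^2] = 2x - 10
  d/dx[(y - 3)^2] = 2·y'(y - 3)
  d/dx[-9] = 0

Separating the contributions that come from x directly and those that come through y:
  without y':      2x - 10
  multiplying y':  2y - 6

so (2x - 10) + (2y - 6)·y' = 0, and therefore
  dy/dx = -(2x - 10)/(2y - 6) = (5 - x)/(y - 3)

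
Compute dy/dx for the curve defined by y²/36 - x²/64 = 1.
Differentiate both sides with respect to x, treating y as y(x). By the chain rule, any term containing y contributes a factor of y' = dy/dx when we differentiate it.

Move every term to one side and write the relation as F(x, y) = 0. Term by term,
  d/dx[-x^2/64] = -x/32
  d/dx[y^2/36] = y·y'/18
  d/dx[-1] = 0

The pieces without y' make up ∂F/∂x and the coefficient of y' is ∂F/∂y:
  ∂F/∂x = -x/32,
  ∂F/∂y = y/18.

Since d/dx[F] = ∂F/∂x + (∂F/∂y)·y' = 0, solve for y':
  (∂F/∂y)·y' = -∂F/∂x
  dy/dx = -(∂F/∂x)/(∂F/∂y) = -(-x/32)/(y/18) = 9x/(16y)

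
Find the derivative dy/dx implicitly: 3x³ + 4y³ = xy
Differentiate both sides with respect to x, treating y as y(x). By the chain rule, any term containing y contributes a factor of y' = dy/dx when we differentiate it.

Move every term to one side and write the relation as F(x, y) = 0. Term by term,
  d/dx[3x^3] = 9x^2
  d/dx[-xy] = -x·y' - y
  d/dx[4y^3] = 12y^2·y'

The pieces without y' make up ∂F/∂x and the coefficient of y' is ∂F/∂y:
  ∂F/∂x = 9x^2 - y,
  ∂F/∂y = -x + 12y^2.

Since d/dx[F] = ∂F/∂x + (∂F/∂y)·y' = 0, solve for y':
  (∂F/∂y)·y' = -∂F/∂x
  dy/dx = -(∂F/∂x)/(∂F/∂y) = -(9x^2 - y)/(-x + 12y^2) = (9x^2 - y)/(x - 12y^2)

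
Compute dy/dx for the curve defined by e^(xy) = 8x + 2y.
Apply d/dx to both sides, remembering that y depends on x. Each occurrence of y therefore brings in a y' = dy/dx via the chain rule.

With F(x, y) equal to the left-hand side minus the right, differentiate F term by term:
  d/dx[-8x] = -8
  d/dx[-2y] = -2·y'
  d/dx[e^(xy)] = (x·y' + y)·e^(xy)
Adding these up, d/dx[F] = 0 becomes
  (y·e^(xy) - 8) + (x·e^(xy) - 2)·y' = 0,
so isolating y',
  dy/dx = -(y·e^(xy) - 8)/(x·e^(xy) - 2) = (-y·e^(xy) + 8)/(x·e^(xy) - 2)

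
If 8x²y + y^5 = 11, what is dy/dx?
Differentiate the relation implicitly: treat y = y(x) and apply the chain rule, so every y-derivative picks up a y' = dy/dx factor.

With everything moved to the left-hand side, differentiate term by term:
  d/dx[8x^2y] = 8x^2·y' + 16xy
  d/dx[y^5] = 5y^4·y'
  d/dx[-11] = 0

Separating the contributions that come from x directly and those that come through y:
  without y':      16xy
  multiplying y':  8x^2 + 5y^4

so (16xy) + (8x^2 + 5y^4)·y' = 0, and therefore
  dy/dx = -(16xy)/(8x^2 + 5y^4) = -16xy/(8x^2 + 5y^4)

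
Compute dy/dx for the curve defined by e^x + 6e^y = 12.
Take d/dx of both sides. Since y is implicitly a function of x, the chain rule attaches a y' = dy/dx factor whenever we differentiate through y.

Set F(x, y) = (left side) − (right side), so the curve is F = 0. Differentiating each term of F:
  d/dx[e^(x)] = e^(x)
  d/dx[6e^(y)] = 6·y'·e^(y)
  d/dx[-12] = 0

Collecting, the y'-free part is the partial derivative in x and the y' coefficient is the partial derivative in y:
  ∂F/∂x = e^(x)
  ∂F/∂y = 6e^(y)

so d/dx[F(x, y(x))] = ∂F/∂x + (∂F/∂y)·y' = 0. Rearranging,
  dy/dx = -(∂F/∂x)/(∂F/∂y) = -(e^(x))/(6e^(y)) = -e^(x - y)/6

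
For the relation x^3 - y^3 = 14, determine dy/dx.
Apply d/dx to both sides, remembering that y depends on x. Each occurrence of y therefore brings in a y' = dy/dx via the chain rule.

With F(x, y) equal to the left-hand side minus the right, differentiate F term by term:
  d/dx[x^3] = 3x^2
  d/dx[-y^3] = -3y^2·y'
  d/dx[-14] = 0
Adding these up, d/dx[F] = 0 becomes
  (3x^2) + (-3y^2)·y' = 0,
so isolating y',
  dy/dx = -(3x^2)/(-3y^2) = x^2/y^2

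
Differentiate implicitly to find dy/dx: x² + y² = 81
Differentiate the relation implicitly: treat y = y(x) and apply the chain rule, so every y-derivative picks up a y' = dy/dx factor.

With everything moved to the left-hand side, differentiate term by term:
  d/dx[x^2] = 2x
  d/dx[y^2] = 2y·y'
  d/dx[-81] = 0

Separating the contributions that come from x directly and those that come through y:
  without y':      2x
  multiplying y':  2y

so (2x) + (2y)·y' = 0, and therefore
  dy/dx = -(2x)/(2y) = -x/y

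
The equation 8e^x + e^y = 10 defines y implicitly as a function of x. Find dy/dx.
Take d/dx of both sides. Since y is implicitly a function of x, the chain rule attaches a y' = dy/dx factor whenever we differentiate through y.

Set F(x, y) = (left side) − (right side), so the curve is F = 0. Differentiating each term of F:
  d/dx[8e^(x)] = 8e^(x)
  d/dx[e^(y)] = y'·e^(y)
  d/dx[-10] = 0

Collecting, the y'-free part is the partial derivative in x and the y' coefficient is the partial derivative in y:
  ∂F/∂x = 8e^(x)
  ∂F/∂y = e^(y)

so d/dx[F(x, y(x))] = ∂F/∂x + (∂F/∂y)·y' = 0. Rearranging,
  dy/dx = -(∂F/∂x)/(∂F/∂y) = -(8e^(x))/(e^(y)) = -8e^(x - y)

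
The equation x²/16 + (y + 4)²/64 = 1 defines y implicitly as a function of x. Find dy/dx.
Differentiate both sides with respect to x, treating y as y(x). By the chain rule, any term containing y contributes a factor of y' = dy/dx when we differentiate it.

Move every term to one side and write the relation as F(x, y) = 0. Term by term,
  d/dx[x^2/16] = x/8
  d/dx[(y + 4)^2/64] = y'(y + 4)/32
  d/dx[-1] = 0

The pieces without y' make up ∂F/∂x and the coefficient of y' is ∂F/∂y:
  ∂F/∂x = x/8,
  ∂F/∂y = y/32 + 1/8.

Since d/dx[F] = ∂F/∂x + (∂F/∂y)·y' = 0, solve for y':
  (∂F/∂y)·y' = -∂F/∂x
  dy/dx = -(∂F/∂x)/(∂F/∂y) = -(x/8)/(y/32 + 1/8)
        = -(x/8)/((y + 4)/32) = -4x/(y + 4)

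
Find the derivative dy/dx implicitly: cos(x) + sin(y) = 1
Differentiate the relation implicitly: treat y = y(x) and apply the chain rule, so every y-derivative picks up a y' = dy/dx factor.

With everything moved to the left-hand side, differentiate term by term:
  d/dx[sin(y)] = y'·cos(y)
  d/dx[cos(x)] = -sin(x)
  d/dx[-1] = 0

Separating the contributions that come from x directly and those that come through y:
  without y':      -sin(x)
  multiplying y':  cos(y)

so (-sin(x)) + (cos(y))·y' = 0, and therefore
  dy/dx = -(-sin(x))/(cos(y)) = sin(x)/cos(y)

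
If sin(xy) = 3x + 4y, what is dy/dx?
Take d/dx of both sides. Since y is implicitly a function of x, the chain rule attaches a y' = dy/dx factor whenever we differentiate through y.

Set F(x, y) = (left side) − (right side), so the curve is F = 0. Differentiating each term of F:
  d/dx[-3x] = -3
  d/dx[-4y] = -4·y'
  d/dx[sin(xy)] = (x·y' + y)·cos(xy)

Collecting, the y'-free part is the partial derivative in x and the y' coefficient is the partial derivative in y:
  ∂F/∂x = y·cos(xy) - 3
  ∂F/∂y = x·cos(xy) - 4

so d/dx[F(x, y(x))] = ∂F/∂x + (∂F/∂y)·y' = 0. Rearranging,
  dy/dx = -(∂F/∂x)/(∂F/∂y) = -(y·cos(xy) - 3)/(x·cos(xy) - 4) = (-y·cos(xy) + 3)/(x·cos(xy) - 4)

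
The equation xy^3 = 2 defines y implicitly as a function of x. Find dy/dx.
Apply d/dx to both sides, remembering that y depends on x. Each occurrence of y therefore brings in a y' = dy/dx via the chain rule.

With F(x, y) equal to the left-hand side minus the right, differentiate F term by term:
  d/dx[xy^3] = 3xy^2·y' + y^3
  d/dx[-2] = 0
Adding these up, d/dx[F] = 0 becomes
  (y^3) + (3xy^2)·y' = 0,
so isolating y',
  dy/dx = -(y^3)/(3xy^2) = -y/(3x)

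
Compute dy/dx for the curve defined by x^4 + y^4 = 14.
Differentiate the relation implicitly: treat y = y(x) and apply the chain rule, so every y-derivative picks up a y' = dy/dx factor.

With everything moved to the left-hand side, differentiate term by term:
  d/dx[x^4] = 4x^3
  d/dx[y^4] = 4y^3·y'
  d/dx[-14] = 0

Separating the contributions that come from x directly and those that come through y:
  without y':      4x^3
  multiplying y':  4y^3

so (4x^3) + (4y^3)·y' = 0, and therefore
  dy/dx = -(4x^3)/(4y^3) = -x^3/y^3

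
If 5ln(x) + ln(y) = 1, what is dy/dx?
Differentiate the relation implicitly: treat y = y(x) and apply the chain rule, so every y-derivative picks up a y' = dy/dx factor.

With everything moved to the left-hand side, differentiate term by term:
  d/dx[5ln(x)] = 5/x
  d/dx[ln(y)] = y'/y
  d/dx[-1] = 0

Separating the contributions that come from x directly and those that come through y:
  without y':      5/x
  multiplying y':  1/y

so (5/x) + (1/y)·y' = 0, and therefore
  dy/dx = -(5/x)/(1/y) = -5y/x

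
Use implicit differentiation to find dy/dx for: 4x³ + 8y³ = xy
Differentiate both sides with respect to x, treating y as y(x). By the chain rule, any term containing y contributes a factor of y' = dy/dx when we differentiate it.

Move every term to one side and write the relation as F(x, y) = 0. Term by term,
  d/dx[4x^3] = 12x^2
  d/dx[-xy] = -x·y' - y
  d/dx[8y^3] = 24y^2·y'

The pieces without y' make up ∂F/∂x and the coefficient of y' is ∂F/∂y:
  ∂F/∂x = 12x^2 - y,
  ∂F/∂y = -x + 24y^2.

Since d/dx[F] = ∂F/∂x + (∂F/∂y)·y' = 0, solve for y':
  (∂F/∂y)·y' = -∂F/∂x
  dy/dx = -(∂F/∂x)/(∂F/∂y) = -(12x^2 - y)/(-x + 24y^2) = (12x^2 - y)/(x - 24y^2)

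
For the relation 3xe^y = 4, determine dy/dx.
Differentiate the relation implicitly: treat y = y(x) and apply the chain rule, so every y-derivative picks up a y' = dy/dx factor.

With everything moved to the left-hand side, differentiate term by term:
  d/dx[3x·e^(y)] = 3x·y'·e^(y) + 3e^(y)
  d/dx[-4] = 0

Separating the contributions that come from x directly and those that come through y:
  without y':      3e^(y)
  multiplying y':  3x·e^(y)

so (3e^(y)) + (3x·e^(y))·y' = 0, and therefore
  dy/dx = -(3e^(y))/(3x·e^(y)) = -1/x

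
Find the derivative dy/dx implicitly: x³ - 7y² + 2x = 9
Differentiate the relation implicitly: treat y = y(x) and apply the chain rule, so every y-derivative picks up a y' = dy/dx factor.

With everything moved to the left-hand side, differentiate term by term:
  d/dx[x^3] = 3x^2
  d/dx[2x] = 2
  d/dx[-7y^2] = -14y·y'
  d/dx[-9] = 0

Separating the contributions that come from x directly and those that come through y:
  without y':      3x^2 + 2
  multiplying y':  -14y

so (3x^2 + 2) + (-14y)·y' = 0, and therefore
  dy/dx = -(3x^2 + 2)/(-14y) = (3x^2 + 2)/(14y)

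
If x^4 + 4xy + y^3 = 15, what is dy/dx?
Differentiate both sides with respect to x, treating y as y(x). By the chain rule, any term containing y contributes a factor of y' = dy/dx when we differentiate it.

Move every term to one side and write the relation as F(x, y) = 0. Term by term,
  d/dx[x^4] = 4x^3
  d/dx[4xy] = 4x·y' + 4y
  d/dx[y^3] = 3y^2·y'
  d/dx[-15] = 0

The pieces without y' make up ∂F/∂x and the coefficient of y' is ∂F/∂y:
  ∂F/∂x = 4x^3 + 4y,
  ∂F/∂y = 4x + 3y^2.

Since d/dx[F] = ∂F/∂x + (∂F/∂y)·y' = 0, solve for y':
  (∂F/∂y)·y' = -∂F/∂x
  dy/dx = -(∂F/∂x)/(∂F/∂y) = -(4x^3 + 4y)/(4x + 3y^2) = 4(-x^3 - y)/(4x + 3y^2)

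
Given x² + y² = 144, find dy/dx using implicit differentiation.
Differentiate both sides with respect to x, treating y as y(x). By the chain rule, any term containing y contributes a factor of y' = dy/dx when we differentiate it.

Move every term to one side and write the relation as F(x, y) = 0. Term by term,
  d/dx[x^2] = 2x
  d/dx[y^2] = 2y·y'
  d/dx[-144] = 0

The pieces without y' make up ∂F/∂x and the coefficient of y' is ∂F/∂y:
  ∂F/∂x = 2x,
  ∂F/∂y = 2y.

Since d/dx[F] = ∂F/∂x + (∂F/∂y)·y' = 0, solve for y':
  (∂F/∂y)·y' = -∂F/∂x
  dy/dx = -(∂F/∂x)/(∂F/∂y) = -(2x)/(2y) = -x/y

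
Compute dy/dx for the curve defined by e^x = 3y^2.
Apply d/dx to both sides, remembering that y depends on x. Each occurrence of y therefore brings in a y' = dy/dx via the chain rule.

With F(x, y) equal to the left-hand side minus the right, differentiate F term by term:
  d/dx[-3y^2] = -6y·y'
  d/dx[e^(x)] = e^(x)
Adding these up, d/dx[F] = 0 becomes
  (e^(x)) + (-6y)·y' = 0,
so isolating y',
  dy/dx = -(e^(x))/(-6y) = e^(x)/(6y)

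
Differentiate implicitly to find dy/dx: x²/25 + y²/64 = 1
Take d/dx of both sides. Since y is implicitly a function of x, the chain rule attaches a y' = dy/dx factor whenever we differentiate through y.

Set F(x, y) = (left side) − (right side), so the curve is F = 0. Differentiating each term of F:
  d/dx[x^2/25] = 2x/25
  d/dx[y^2/64] = y·y'/32
  d/dx[-1] = 0

Collecting, the y'-free part is the partial derivative in x and the y' coefficient is the partial derivative in y:
  ∂F/∂x = 2x/25
  ∂F/∂y = y/32

so d/dx[F(x, y(x))] = ∂F/∂x + (∂F/∂y)·y' = 0. Rearranging,
  dy/dx = -(∂F/∂x)/(∂F/∂y) = -(2x/25)/(y/32) = -64x/(25y)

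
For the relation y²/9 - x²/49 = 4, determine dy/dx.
Differentiate the relation implicitly: treat y = y(x) and apply the chain rule, so every y-derivative picks up a y' = dy/dx factor.

With everything moved to the left-hand side, differentiate term by term:
  d/dx[-x^2/49] = -2x/49
  d/dx[y^2/9] = 2y·y'/9
  d/dx[-4] = 0

Separating the contributions that come from x directly and those that come through y:
  without y':      -2x/49
  multiplying y':  2y/9

so (-2x/49) + (2y/9)·y' = 0, and therefore
  dy/dx = -(-2x/49)/(2y/9) = 9x/(49y)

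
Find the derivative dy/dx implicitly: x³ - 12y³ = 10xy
Differentiate the relation implicitly: treat y = y(x) and apply the chain rule, so every y-derivative picks up a y' = dy/dx factor.

With everything moved to the left-hand side, differentiate term by term:
  d/dx[x^3] = 3x^2
  d/dx[-10xy] = -10x·y' - 10y
  d/dx[-12y^3] = -36y^2·y'

Separating the contributions that come from x directly and those that come through y:
  without y':      3x^2 - 10y
  multiplying y':  -10x - 36y^2

so (3x^2 - 10y) + (-10x - 36y^2)·y' = 0, and therefore
  dy/dx = -(3x^2 - 10y)/(-10x - 36y^2) = (3x^2 - 10y)/(2(5x + 18y^2))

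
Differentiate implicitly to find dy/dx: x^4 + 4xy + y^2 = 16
Apply d/dx to both sides, remembering that y depends on x. Each occurrence of y therefore brings in a y' = dy/dx via the chain rule.

With F(x, y) equal to the left-hand side minus the right, differentiate F term by term:
  d/dx[x^4] = 4x^3
  d/dx[4xy] = 4x·y' + 4y
  d/dx[y^2] = 2y·y'
  d/dx[-16] = 0
Adding these up, d/dx[F] = 0 becomes
  (4x^3 + 4y) + (4x + 2y)·y' = 0,
so isolating y',
  dy/dx = -(4x^3 + 4y)/(4x + 2y) = 2(-x^3 - y)/(2x + y)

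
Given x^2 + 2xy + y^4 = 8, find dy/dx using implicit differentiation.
Differentiate both sides with respect to x, treating y as y(x). By the chain rule, any term containing y contributes a factor of y' = dy/dx when we differentiate it.

Move every term to one side and write the relation as F(x, y) = 0. Term by term,
  d/dx[x^2] = 2x
  d/dx[2xy] = 2x·y' + 2y
  d/dx[y^4] = 4y^3·y'
  d/dx[-8] = 0

The pieces without y' make up ∂F/∂x and the coefficient of y' is ∂F/∂y:
  ∂F/∂x = 2x + 2y,
  ∂F/∂y = 2x + 4y^3.

Since d/dx[F] = ∂F/∂x + (∂F/∂y)·y' = 0, solve for y':
  (∂F/∂y)·y' = -∂F/∂x
  dy/dx = -(∂F/∂x)/(∂F/∂y) = -(2x + 2y)/(2x + 4y^3) = (-x - y)/(x + 2y^3)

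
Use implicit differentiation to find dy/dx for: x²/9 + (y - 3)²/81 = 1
Apply d/dx to both sides, remembering that y depends on x. Each occurrence of y therefore brings in a y' = dy/dx via the chain rule.

With F(x, y) equal to the left-hand side minus the right, differentiate F term by term:
  d/dx[x^2/9] = 2x/9
  d/dx[(y - 3)^2/81] = 2·y'(y - 3)/81
  d/dx[-1] = 0
Adding these up, d/dx[F] = 0 becomes
  (2x/9) + (2y/81 - 2/27)·y' = 0,
so isolating y',
  dy/dx = -(2x/9)/(2y/81 - 2/27)
        = -(2x/9)/(2(y - 3)/81) = -9x/(y - 3)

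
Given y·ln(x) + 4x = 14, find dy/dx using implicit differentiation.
Take d/dx of both sides. Since y is implicitly a function of x, the chain rule attaches a y' = dy/dx factor whenever we differentiate through y.

Set F(x, y) = (left side) − (right side), so the curve is F = 0. Differentiating each term of F:
  d/dx[4x] = 4
  d/dx[y·ln(x)] = y'·ln(x) + y/x
  d/dx[-14] = 0

Collecting, the y'-free part is the partial derivative in x and the y' coefficient is the partial derivative in y:
  ∂F/∂x = 4 + y/x
  ∂F/∂y = ln(x)

so d/dx[F(x, y(x))] = ∂F/∂x + (∂F/∂y)·y' = 0. Rearranging,
  dy/dx = -(∂F/∂x)/(∂F/∂y) = -(4 + y/x)/(ln(x))
        = -((4x + y)/x)/(ln(x)) = (-4x - y)/(x·ln(x))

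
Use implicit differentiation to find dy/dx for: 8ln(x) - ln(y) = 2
Take d/dx of both sides. Since y is implicitly a function of x, the chain rule attaches a y' = dy/dx factor whenever we differentiate through y.

Set F(x, y) = (left side) − (right side), so the curve is F = 0. Differentiating each term of F:
  d/dx[8ln(x)] = 8/x
  d/dx[-ln(y)] = -y'/y
  d/dx[-2] = 0

Collecting, the y'-free part is the partial derivative in x and the y' coefficient is the partial derivative in y:
  ∂F/∂x = 8/x
  ∂F/∂y = -1/y

so d/dx[F(x, y(x))] = ∂F/∂x + (∂F/∂y)·y' = 0. Rearranging,
  dy/dx = -(∂F/∂x)/(∂F/∂y) = -(8/x)/(-1/y) = 8y/x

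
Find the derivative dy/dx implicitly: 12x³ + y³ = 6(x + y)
Take d/dx of both sides. Since y is implicitly a function of x, the chain rule attaches a y' = dy/dx factor whenever we differentiate through y.

Set F(x, y) = (left side) − (right side), so the curve is F = 0. Differentiating each term of F:
  d/dx[12x^3] = 36x^2
  d/dx[-6x] = -6
  d/dx[y^3] = 3y^2·y'
  d/dx[-6y] = -6·y'

Collecting, the y'-free part is the partial derivative in x and the y' coefficient is the partial derivative in y:
  ∂F/∂x = 36x^2 - 6
  ∂F/∂y = 3y^2 - 6

so d/dx[F(x, y(x))] = ∂F/∂x + (∂F/∂y)·y' = 0. Rearranging,
  dy/dx = -(∂F/∂x)/(∂F/∂y) = -(36x^2 - 6)/(3y^2 - 6) = 2(1 - 6x^2)/(y^2 - 2)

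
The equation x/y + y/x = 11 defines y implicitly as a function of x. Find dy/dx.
Apply d/dx to both sides, remembering that y depends on x. Each occurrence of y therefore brings in a y' = dy/dx via the chain rule.

With F(x, y) equal to the left-hand side minus the right, differentiate F term by term:
  d/dx[x/y] = -x·y'/y^2 + 1/y
  d/dx[y/x] = y'/x - y/x^2
  d/dx[-11] = 0
Adding these up, d/dx[F] = 0 becomes
  (1/y - y/x^2) + (-x/y^2 + 1/x)·y' = 0,
so isolating y',
  dy/dx = -(1/y - y/x^2)/(-x/y^2 + 1/x)
        = -((x - y)(x + y)/(x^2y))/(-(x - y)(x + y)/(xy^2)) = y/x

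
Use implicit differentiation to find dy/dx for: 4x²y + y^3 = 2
Differentiate the relation implicitly: treat y = y(x) and apply the chain rule, so every y-derivative picks up a y' = dy/dx factor.

With everything moved to the left-hand side, differentiate term by term:
  d/dx[4x^2y] = 4x^2·y' + 8xy
  d/dx[y^3] = 3y^2·y'
  d/dx[-2] = 0

Separating the contributions that come from x directly and those that come through y:
  without y':      8xy
  multiplying y':  4x^2 + 3y^2

so (8xy) + (4x^2 + 3y^2)·y' = 0, and therefore
  dy/dx = -(8xy)/(4x^2 + 3y^2) = -8xy/(4x^2 + 3y^2)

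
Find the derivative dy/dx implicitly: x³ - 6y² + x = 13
Differentiate the relation implicitly: treat y = y(x) and apply the chain rule, so every y-derivative picks up a y' = dy/dx factor.

With everything moved to the left-hand side, differentiate term by term:
  d/dx[x^3] = 3x^2
  d/dx[x] = 1
  d/dx[-6y^2] = -12y·y'
  d/dx[-13] = 0

Separating the contributions that come from x directly and those that come through y:
  without y':      3x^2 + 1
  multiplying y':  -12y

so (3x^2 + 1) + (-12y)·y' = 0, and therefore
  dy/dx = -(3x^2 + 1)/(-12y) = (3x^2 + 1)/(12y)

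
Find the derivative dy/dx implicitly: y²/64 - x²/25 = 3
Apply d/dx to both sides, remembering that y depends on x. Each occurrence of y therefore brings in a y' = dy/dx via the chain rule.

With F(x, y) equal to the left-hand side minus the right, differentiate F term by term:
  d/dx[-x^2/25] = -2x/25
  d/dx[y^2/64] = y·y'/32
  d/dx[-3] = 0
Adding these up, d/dx[F] = 0 becomes
  (-2x/25) + (y/32)·y' = 0,
so isolating y',
  dy/dx = -(-2x/25)/(y/32) = 64x/(25y)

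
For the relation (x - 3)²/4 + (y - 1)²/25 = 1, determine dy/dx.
Apply d/dx to both sides, remembering that y depends on x. Each occurrence of y therefore brings in a y' = dy/dx via the chain rule.

With F(x, y) equal to the left-hand side minus the right, differentiate F term by term:
  d/dx[(x - 3)^2/4] = x/2 - 3/2
  d/dx[(y - 1)^2/25] = 2·y'(y - 1)/25
  d/dx[-1] = 0
Adding these up, d/dx[F] = 0 becomes
  (x/2 - 3/2) + (2y/25 - 2/25)·y' = 0,
so isolating y',
  dy/dx = -(x/2 - 3/2)/(2y/25 - 2/25)
        = -((x - 3)/2)/(2(y - 1)/25) = 25(3 - x)/(4(y - 1))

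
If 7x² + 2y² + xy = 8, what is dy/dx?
Take d/dx of both sides. Since y is implicitly a function of x, the chain rule attaches a y' = dy/dx factor whenever we differentiate through y.

Set F(x, y) = (left side) − (right side), so the curve is F = 0. Differentiating each term of F:
  d/dx[7x^2] = 14x
  d/dx[xy] = x·y' + y
  d/dx[2y^2] = 4y·y'
  d/dx[-8] = 0

Collecting, the y'-free part is the partial derivative in x and the y' coefficient is the partial derivative in y:
  ∂F/∂x = 14x + y
  ∂F/∂y = x + 4y

so d/dx[F(x, y(x))] = ∂F/∂x + (∂F/∂y)·y' = 0. Rearranging,
  dy/dx = -(∂F/∂x)/(∂F/∂y) = -(14x + y)/(x + 4y) = (-14x - y)/(x + 4y)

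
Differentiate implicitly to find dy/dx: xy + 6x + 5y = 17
Take d/dx of both sides. Since y is implicitly a function of x, the chain rule attaches a y' = dy/dx factor whenever we differentiate through y.

Set F(x, y) = (left side) − (right side), so the curve is F = 0. Differentiating each term of F:
  d/dx[xy] = x·y' + y
  d/dx[6x] = 6
  d/dx[5y] = 5·y'
  d/dx[-17] = 0

Collecting, the y'-free part is the partial derivative in x and the y' coefficient is the partial derivative in y:
  ∂F/∂x = y + 6
  ∂F/∂y = x + 5

so d/dx[F(x, y(x))] = ∂F/∂x + (∂F/∂y)·y' = 0. Rearranging,
  dy/dx = -(∂F/∂x)/(∂F/∂y) = -(y + 6)/(x + 5) = (-y - 6)/(x + 5)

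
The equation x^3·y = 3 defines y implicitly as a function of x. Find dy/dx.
Differentiate the relation implicitly: treat y = y(x) and apply the chain rule, so every y-derivative picks up a y' = dy/dx factor.

With everything moved to the left-hand side, differentiate term by term:
  d/dx[x^3y] = x^3·y' + 3x^2y
  d/dx[-3] = 0

Separating the contributions that come from x directly and those that come through y:
  without y':      3x^2y
  multiplying y':  x^3

so (3x^2y) + (x^3)·y' = 0, and therefore
  dy/dx = -(3x^2y)/(x^3) = -3y/x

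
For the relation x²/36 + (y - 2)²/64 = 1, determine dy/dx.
Apply d/dx to both sides, remembering that y depends on x. Each occurrence of y therefore brings in a y' = dy/dx via the chain rule.

With F(x, y) equal to the left-hand side minus the right, differentiate F term by term:
  d/dx[x^2/36] = x/18
  d/dx[(y - 2)^2/64] = y'(y - 2)/32
  d/dx[-1] = 0
Adding these up, d/dx[F] = 0 becomes
  (x/18) + (y/32 - 1/16)·y' = 0,
so isolating y',
  dy/dx = -(x/18)/(y/32 - 1/16)
        = -(x/18)/((y - 2)/32) = -16x/(9y - 18)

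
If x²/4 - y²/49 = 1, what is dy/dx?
Differentiate both sides with respect to x, treating y as y(x). By the chain rule, any term containing y contributes a factor of y' = dy/dx when we differentiate it.

Move every term to one side and write the relation as F(x, y) = 0. Term by term,
  d/dx[x^2/4] = x/2
  d/dx[-y^2/49] = -2y·y'/49
  d/dx[-1] = 0

The pieces without y' make up ∂F/∂x and the coefficient of y' is ∂F/∂y:
  ∂F/∂x = x/2,
  ∂F/∂y = -2y/49.

Since d/dx[F] = ∂F/∂x + (∂F/∂y)·y' = 0, solve for y':
  (∂F/∂y)·y' = -∂F/∂x
  dy/dx = -(∂F/∂x)/(∂F/∂y) = -(x/2)/(-2y/49) = 49x/(4y)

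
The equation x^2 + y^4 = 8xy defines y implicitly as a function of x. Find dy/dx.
Apply d/dx to both sides, remembering that y depends on x. Each occurrence of y therefore brings in a y' = dy/dx via the chain rule.

With F(x, y) equal to the left-hand side minus the right, differentiate F term by term:
  d/dx[x^2] = 2x
  d/dx[-8xy] = -8x·y' - 8y
  d/dx[y^4] = 4y^3·y'
Adding these up, d/dx[F] = 0 becomes
  (2x - 8y) + (-8x + 4y^3)·y' = 0,
so isolating y',
  dy/dx = -(2x - 8y)/(-8x + 4y^3) = (x - 4y)/(2(2x - y^3))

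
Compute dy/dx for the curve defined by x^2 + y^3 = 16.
Take d/dx of both sides. Since y is implicitly a function of x, the chain rule attaches a y' = dy/dx factor whenever we differentiate through y.

Set F(x, y) = (left side) − (right side), so the curve is F = 0. Differentiating each term of F:
  d/dx[x^2] = 2x
  d/dx[y^3] = 3y^2·y'
  d/dx[-16] = 0

Collecting, the y'-free part is the partial derivative in x and the y' coefficient is the partial derivative in y:
  ∂F/∂x = 2x
  ∂F/∂y = 3y^2

so d/dx[F(x, y(x))] = ∂F/∂x + (∂F/∂y)·y' = 0. Rearranging,
  dy/dx = -(∂F/∂x)/(∂F/∂y) = -(2x)/(3y^2) = -2x/(3y^2)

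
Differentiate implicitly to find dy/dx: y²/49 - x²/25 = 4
Take d/dx of both sides. Since y is implicitly a function of x, the chain rule attaches a y' = dy/dx factor whenever we differentiate through y.

Set F(x, y) = (left side) − (right side), so the curve is F = 0. Differentiating each term of F:
  d/dx[-x^2/25] = -2x/25
  d/dx[y^2/49] = 2y·y'/49
  d/dx[-4] = 0

Collecting, the y'-free part is the partial derivative in x and the y' coefficient is the partial derivative in y:
  ∂F/∂x = -2x/25
  ∂F/∂y = 2y/49

so d/dx[F(x, y(x))] = ∂F/∂x + (∂F/∂y)·y' = 0. Rearranging,
  dy/dx = -(∂F/∂x)/(∂F/∂y) = -(-2x/25)/(2y/49) = 49x/(25y)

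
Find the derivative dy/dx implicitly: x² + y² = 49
Differentiate both sides with respect to x, treating y as y(x). By the chain rule, any term containing y contributes a factor of y' = dy/dx when we differentiate it.

Move every term to one side and write the relation as F(x, y) = 0. Term by term,
  d/dx[x^2] = 2x
  d/dx[y^2] = 2y·y'
  d/dx[-49] = 0

The pieces without y' make up ∂F/∂x and the coefficient of y' is ∂F/∂y:
  ∂F/∂x = 2x,
  ∂F/∂y = 2y.

Since d/dx[F] = ∂F/∂x + (∂F/∂y)·y' = 0, solve for y':
  (∂F/∂y)·y' = -∂F/∂x
  dy/dx = -(∂F/∂x)/(∂F/∂y) = -(2x)/(2y) = -x/y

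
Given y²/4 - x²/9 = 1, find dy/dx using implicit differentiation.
Differentiate the relation implicitly: treat y = y(x) and apply the chain rule, so every y-derivative picks up a y' = dy/dx factor.

With everything moved to the left-hand side, differentiate term by term:
  d/dx[-x^2/9] = -2x/9
  d/dx[y^2/4] = y·y'/2
  d/dx[-1] = 0

Separating the contributions that come from x directly and those that come through y:
  without y':      -2x/9
  multiplying y':  y/2

so (-2x/9) + (y/2)·y' = 0, and therefore
  dy/dx = -(-2x/9)/(y/2) = 4x/(9y)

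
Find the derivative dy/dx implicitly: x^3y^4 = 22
Differentiate the relation implicitly: treat y = y(x) and apply the chain rule, so every y-derivative picks up a y' = dy/dx factor.

With everything moved to the left-hand side, differentiate term by term:
  d/dx[x^3y^4] = 4x^3y^3·y' + 3x^2y^4
  d/dx[-22] = 0

Separating the contributions that come from x directly and those that come through y:
  without y':      3x^2y^4
  multiplying y':  4x^3y^3

so (3x^2y^4) + (4x^3y^3)·y' = 0, and therefore
  dy/dx = -(3x^2y^4)/(4x^3y^3) = -3y/(4x)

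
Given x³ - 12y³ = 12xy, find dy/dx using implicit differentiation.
Differentiate the relation implicitly: treat y = y(x) and apply the chain rule, so every y-derivative picks up a y' = dy/dx factor.

With everything moved to the left-hand side, differentiate term by term:
  d/dx[x^3] = 3x^2
  d/dx[-12xy] = -12x·y' - 12y
  d/dx[-12y^3] = -36y^2·y'

Separating the contributions that come from x directly and those that come through y:
  without y':      3x^2 - 12y
  multiplying y':  -12x - 36y^2

so (3x^2 - 12y) + (-12x - 36y^2)·y' = 0, and therefore
  dy/dx = -(3x^2 - 12y)/(-12x - 36y^2) = (x^2/4 - y)/(x + 3y^2)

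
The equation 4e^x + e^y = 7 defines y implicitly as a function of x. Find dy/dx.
Take d/dx of both sides. Since y is implicitly a function of x, the chain rule attaches a y' = dy/dx factor whenever we differentiate through y.

Set F(x, y) = (left side) − (right side), so the curve is F = 0. Differentiating each term of F:
  d/dx[4e^(x)] = 4e^(x)
  d/dx[e^(y)] = y'·e^(y)
  d/dx[-7] = 0

Collecting, the y'-free part is the partial derivative in x and the y' coefficient is the partial derivative in y:
  ∂F/∂x = 4e^(x)
  ∂F/∂y = e^(y)

so d/dx[F(x, y(x))] = ∂F/∂x + (∂F/∂y)·y' = 0. Rearranging,
  dy/dx = -(∂F/∂x)/(∂F/∂y) = -(4e^(x))/(e^(y)) = -4e^(x - y)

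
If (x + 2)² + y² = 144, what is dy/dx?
Take d/dx of both sides. Since y is implicitly a function of x, the chain rule attaches a y' = dy/dx factor whenever we differentiate through y.

Set F(x, y) = (left side) − (right side), so the curve is F = 0. Differentiating each term of F:
  d/dx[y^2] = 2y·y'
  d/dx[(x + 2)^2] = 2x + 4
  d/dx[-144] = 0

Collecting, the y'-free part is the partial derivative in x and the y' coefficient is the partial derivative in y:
  ∂F/∂x = 2x + 4
  ∂F/∂y = 2y

so d/dx[F(x, y(x))] = ∂F/∂x + (∂F/∂y)·y' = 0. Rearranging,
  dy/dx = -(∂F/∂x)/(∂F/∂y) = -(2x + 4)/(2y) = (-x - 2)/y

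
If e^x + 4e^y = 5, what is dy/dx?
Differentiate the relation implicitly: treat y = y(x) and apply the chain rule, so every y-derivative picks up a y' = dy/dx factor.

With everything moved to the left-hand side, differentiate term by term:
  d/dx[e^(x)] = e^(x)
  d/dx[4e^(y)] = 4·y'·e^(y)
  d/dx[-5] = 0

Separating the contributions that come from x directly and those that come through y:
  without y':      e^(x)
  multiplying y':  4e^(y)

so (e^(x)) + (4e^(y))·y' = 0, and therefore
  dy/dx = -(e^(x))/(4e^(y)) = -e^(x - y)/4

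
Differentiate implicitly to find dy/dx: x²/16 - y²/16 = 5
Take d/dx of both sides. Since y is implicitly a function of x, the chain rule attaches a y' = dy/dx factor whenever we differentiate through y.

Set F(x, y) = (left side) − (right side), so the curve is F = 0. Differentiating each term of F:
  d/dx[x^2/16] = x/8
  d/dx[-y^2/16] = -y·y'/8
  d/dx[-5] = 0

Collecting, the y'-free part is the partial derivative in x and the y' coefficient is the partial derivative in y:
  ∂F/∂x = x/8
  ∂F/∂y = -y/8

so d/dx[F(x, y(x))] = ∂F/∂x + (∂F/∂y)·y' = 0. Rearranging,
  dy/dx = -(∂F/∂x)/(∂F/∂y) = -(x/8)/(-y/8) = x/y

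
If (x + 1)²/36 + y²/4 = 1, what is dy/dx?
Apply d/dx to both sides, remembering that y depends on x. Each occurrence of y therefore brings in a y' = dy/dx via the chain rule.

With F(x, y) equal to the left-hand side minus the right, differentiate F term by term:
  d/dx[y^2/4] = y·y'/2
  d/dx[(x + 1)^2/36] = x/18 + 1/18
  d/dx[-1] = 0
Adding these up, d/dx[F] = 0 becomes
  (x/18 + 1/18) + (y/2)·y' = 0,
so isolating y',
  dy/dx = -(x/18 + 1/18)/(y/2)
        = -((x + 1)/18)/(y/2) = (-x - 1)/(9y)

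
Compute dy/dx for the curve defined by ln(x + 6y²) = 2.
Take d/dx of both sides. Since y is implicitly a function of x, the chain rule attaches a y' = dy/dx factor whenever we differentiate through y.

Set F(x, y) = (left side) − (right side), so the curve is F = 0. Differentiating each term of F:
  d/dx[ln(x + 6y^2)] = (12y·y' + 1)/(x + 6y^2)
  d/dx[-2] = 0

Collecting, the y'-free part is the partial derivative in x and the y' coefficient is the partial derivative in y:
  ∂F/∂x = 1/(x + 6y^2)
  ∂F/∂y = 12y/(x + 6y^2)

so d/dx[F(x, y(x))] = ∂F/∂x + (∂F/∂y)·y' = 0. Rearranging,
  dy/dx = -(∂F/∂x)/(∂F/∂y) = -(1/(x + 6y^2))/(12y/(x + 6y^2)) = -1/(12y)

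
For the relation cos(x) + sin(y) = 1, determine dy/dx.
Take d/dx of both sides. Since y is implicitly a function of x, the chain rule attaches a y' = dy/dx factor whenever we differentiate through y.

Set F(x, y) = (left side) − (right side), so the curve is F = 0. Differentiating each term of F:
  d/dx[sin(y)] = y'·cos(y)
  d/dx[cos(x)] = -sin(x)
  d/dx[-1] = 0

Collecting, the y'-free part is the partial derivative in x and the y' coefficient is the partial derivative in y:
  ∂F/∂x = -sin(x)
  ∂F/∂y = cos(y)

so d/dx[F(x, y(x))] = ∂F/∂x + (∂F/∂y)·y' = 0. Rearranging,
  dy/dx = -(∂F/∂x)/(∂F/∂y) = -(-sin(x))/(cos(y)) = sin(x)/cos(y)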